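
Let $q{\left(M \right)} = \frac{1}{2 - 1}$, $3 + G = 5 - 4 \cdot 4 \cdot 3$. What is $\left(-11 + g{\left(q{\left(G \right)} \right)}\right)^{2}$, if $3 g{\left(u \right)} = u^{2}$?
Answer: $\frac{1024}{9} \approx 113.78$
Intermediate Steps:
$G = -46$ ($G = -3 + \left(5 - 4 \cdot 4 \cdot 3\right) = -3 + \left(5 - 16 \cdot 3\right) = -3 + \left(5 - 48\right) = -3 - 43 = -46$)
$q{\left(M \right)} = 1$ ($q{\left(M \right)} = 1^{-1} = 1$)
$g{\left(u \right)} = \frac{u^{2}}{3}$
$\left(-11 + g{\left(q{\left(G \right)} \right)}\right)^{2} = \left(-11 + \frac{1^{2}}{3}\right)^{2} = \left(-11 + \frac{1}{3} \cdot 1\right)^{2} = \left(-11 + \frac{1}{3}\right)^{2} = \left(- \frac{32}{3}\right)^{2} = \frac{1024}{9}$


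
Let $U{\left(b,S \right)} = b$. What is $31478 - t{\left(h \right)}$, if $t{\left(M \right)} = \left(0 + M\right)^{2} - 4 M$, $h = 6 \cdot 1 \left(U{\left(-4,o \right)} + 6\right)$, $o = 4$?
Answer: $31382$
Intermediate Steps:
$h = 12$ ($h = 6 \cdot 1 \left(-4 + 6\right) = 6 \cdot 2 = 12$)
$t{\left(M \right)} = M^{2} - 4 M$
$31478 - t{\left(h \right)} = 31478 - 12 \left(-4 + 12\right) = 31478 - 12 \cdot 8 = 31478 - 96 = 31382$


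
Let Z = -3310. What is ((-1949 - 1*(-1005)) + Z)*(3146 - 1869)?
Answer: -5432358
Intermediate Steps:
((-1949 - 1*(-1005)) + Z)*(3146 - 1869) = ((-1949 - 1*(-1005)) - 3310)*(3146 - 1869) = ((-1949 + 1005) - 3310)*1277 = (-944 - 3310)*1277 = -4254*1277 = -5432358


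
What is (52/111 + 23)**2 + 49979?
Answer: 622577284/12321 ≈ 50530.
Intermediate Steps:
(52/111 + 23)**2 + 49979 = (2605/111)**2 + 49979 = 6786025/12321 + 49979 = 622577284/12321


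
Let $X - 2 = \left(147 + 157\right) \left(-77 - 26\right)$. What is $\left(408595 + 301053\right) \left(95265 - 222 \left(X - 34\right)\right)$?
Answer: $5005596551184$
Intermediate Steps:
$X = -31310$ ($X = 2 + \left(147 + 157\right) \left(-77 - 26\right) = 2 + 304 \left(-103\right) = 2 - 31312 = -31310$)
$\left(408595 + 301053\right) \left(95265 - 222 \left(X - 34\right)\right) = \left(408595 + 301053\right) \left(95265 - 222 \left(-31310 - 34\right)\right) = 709648 \left(95265 - -6958368\right) = 709648 \left(95265 + 6958368\right) = 709648 \cdot 7053633 = 5005596551184$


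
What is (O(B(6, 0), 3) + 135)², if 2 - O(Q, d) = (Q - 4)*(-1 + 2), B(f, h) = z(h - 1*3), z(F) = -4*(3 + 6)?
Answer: 31329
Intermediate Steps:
z(F) = -36 (z(F) = -4*9 = -36)
B(f, h) = -36
O(Q, d) = 6 - Q (O(Q, d) = 2 - (Q - 4)*(-1 + 2) = 2 - (-4 + Q) = 2 + (4 - Q) = 6 - Q)
(O(B(6, 0), 3) + 135)² = ((6 - 1*(-36)) + 135)² = ((6 + 36) + 135)² = (42 + 135)² = 177² = 31329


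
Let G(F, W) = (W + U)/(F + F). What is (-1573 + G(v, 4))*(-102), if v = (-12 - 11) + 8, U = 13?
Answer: 802519/5 ≈ 1.6050e+5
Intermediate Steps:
v = -15 (v = -23 + 8 = -15)
G(F, W) = (13 + W)/(2*F) (G(F, W) = (W + 13)/(F + F) = (13 + W)/((2*F)) = (13 + W)*(1/(2*F)) = (13 + W)/(2*F))
(-1573 + G(v, 4))*(-102) = (-1573 + (½)*(13 + 4)/(-15))*(-102) = (-1573 + (½)*(-1/15)*17)*(-102) = (-1573 - 17/30)*(-102) = -47207/30*(-102) = 802519/5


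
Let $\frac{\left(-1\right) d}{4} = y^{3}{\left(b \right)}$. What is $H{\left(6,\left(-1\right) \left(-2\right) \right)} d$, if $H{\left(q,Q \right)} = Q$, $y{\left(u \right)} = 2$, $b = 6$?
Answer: $-64$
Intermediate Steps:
$d = -32$ ($d = - 4 \cdot 2^{3} = \left(-4\right) 8 = -32$)
$H{\left(6,\left(-1\right) \left(-2\right) \right)} d = \left(-1\right) \left(-2\right) \left(-32\right) = 2 \left(-32\right) = -64$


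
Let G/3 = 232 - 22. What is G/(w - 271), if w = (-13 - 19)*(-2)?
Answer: -70/23 ≈ -3.0435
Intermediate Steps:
w = 64 (w = -32*(-2) = 64)
G = 630 (G = 3*(232 - 22) = 3*210 = 630)
G/(w - 271) = 630/(64 - 271) = 630/(-207) = 630*(-1/207) = -70/23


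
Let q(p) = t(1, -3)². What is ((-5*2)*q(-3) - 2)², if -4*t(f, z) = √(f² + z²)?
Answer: 1089/16 ≈ 68.063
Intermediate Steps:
t(f, z) = -√(f² + z²)/4
q(p) = 5/8 (q(p) = (-√(1² + (-3)²)/4)² = (-√(1 + 9)/4)² = (-√10/4)² = 5/8)
((-5*2)*q(-3) - 2)² = (-5*2*(5/8) - 2)² = (-10*5/8 - 2)² = (-25/4 - 2)² = (-33/4)² = 1089/16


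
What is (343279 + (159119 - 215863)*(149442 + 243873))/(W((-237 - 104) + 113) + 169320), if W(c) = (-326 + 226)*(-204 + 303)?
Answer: -22317923081/159420 ≈ -1.3999e+5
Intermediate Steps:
W(c) = -9900 (W(c) = -100*99 = -9900)
(343279 + (159119 - 215863)*(149442 + 243873))/(W((-237 - 104) + 113) + 169320) = (343279 + (159119 - 215863)*(149442 + 243873))/(-9900 + 169320) = (343279 - 56744*393315)/159420 = (343279 - 22318266360)*(1/159420) = -22317923081*1/159420 = -22317923081/159420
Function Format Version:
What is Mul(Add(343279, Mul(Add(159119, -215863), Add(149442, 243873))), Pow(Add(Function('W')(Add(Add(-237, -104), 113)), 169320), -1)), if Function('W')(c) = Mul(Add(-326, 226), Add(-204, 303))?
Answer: Rational(-22317923081, 159420) ≈ -1.3999e+5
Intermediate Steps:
Function('W')(c) = -9900 (Function('W')(c) = Mul(-100, 99) = -9900)
Mul(Add(343279, Mul(Add(159119, -215863), Add(149442, 243873))), Pow(Add(Function('W')(Add(Add(-237, -104), 113)), 169320), -1)) = Mul(Add(343279, Mul(Add(159119, -215863), Add(149442, 243873))), Pow(Add(-9900, 169320), -1)) = Mul(Add(343279, Mul(-56744, 393315)), Pow(159420, -1)) = Mul(Add(343279, -22318266360), Rational(1, 159420)) = Mul(-22317923081, Rational(1, 159420)) = Rational(-22317923081, 159420)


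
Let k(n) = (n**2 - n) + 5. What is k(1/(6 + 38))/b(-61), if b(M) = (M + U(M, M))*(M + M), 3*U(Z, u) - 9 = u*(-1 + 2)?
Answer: 28911/55505120 ≈ 0.00052087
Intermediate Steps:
k(n) = 5 + n**2 - n
U(Z, u) = 3 + u/3 (U(Z, u) = 3 + (u*(-1 + 2))/3 = 3 + (u*1)/3 = 3 + u/3)
b(M) = 2*M*(3 + 4*M/3) (b(M) = (M + (3 + M/3))*(M + M) = (3 + 4*M/3)*(2*M) = 2*M*(3 + 4*M/3))
k(1/(6 + 38))/b(-61) = (5 + (1/(6 + 38))**2 - 1/(6 + 38))/(((2/3)*(-61)*(9 + 4*(-61)))) = (5 + (1/44)**2 - 1/44)/(((2/3)*(-61)*(9 - 244))) = (5 + (1/44)**2 - 1*1/44)/(((2/3)*(-61)*(-235))) = (5 + 1/1936 - 1/44)/(28670/3) = (9637/1936)*(3/28670) = 28911/55505120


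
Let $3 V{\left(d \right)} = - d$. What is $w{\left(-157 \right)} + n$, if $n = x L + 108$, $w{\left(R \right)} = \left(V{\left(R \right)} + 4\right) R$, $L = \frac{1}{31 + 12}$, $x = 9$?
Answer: $- \frac{1126960}{129} \approx -8736.1$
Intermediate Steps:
$V{\left(d \right)} = - \frac{d}{3}$ ($V{\left(d \right)} = \frac{\left(-1\right) d}{3} = - \frac{d}{3}$)
$L = \frac{1}{43} \approx 0.023256$
$w{\left(R \right)} = R \left(4 - \frac{R}{3}\right)$ ($w{\left(R \right)} = \left(- \frac{R}{3} + 4\right) R = \left(4 - \frac{R}{3}\right) R = R \left(4 - \frac{R}{3}\right)$)
$n = \frac{4653}{43}$ ($n = 9 \cdot \frac{1}{43} + 108 = \frac{9}{43} + 108 = \frac{4653}{43} \approx 108.21$)
$w{\left(-157 \right)} + n = \frac{1}{3} \left(-157\right) \left(12 - -157\right) + \frac{4653}{43} = \frac{1}{3} \left(-157\right) \left(12 + 157\right) + \frac{4653}{43} = \frac{1}{3} \left(-157\right) 169 + \frac{4653}{43} = - \frac{26533}{3} + \frac{4653}{43} = - \frac{1126960}{129}$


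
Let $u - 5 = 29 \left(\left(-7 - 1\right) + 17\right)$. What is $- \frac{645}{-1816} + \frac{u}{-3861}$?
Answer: $\frac{2007289}{7011576} \approx 0.28628$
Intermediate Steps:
$u = 266$ ($u = 5 + 29 \left(\left(-7 - 1\right) + 17\right) = 5 + 29 \left(-8 + 17\right) = 5 + 29 \cdot 9 = 5 + 261 = 266$)
$- \frac{645}{-1816} + \frac{u}{-3861} = - \frac{645}{-1816} + \frac{266}{-3861} = \left(-645\right) \left(- \frac{1}{1816}\right) + 266 \left(- \frac{1}{3861}\right) = \frac{645}{1816} - \frac{266}{3861} = \frac{2007289}{7011576}$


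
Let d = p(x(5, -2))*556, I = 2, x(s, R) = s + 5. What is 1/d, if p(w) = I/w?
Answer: 5/556 ≈ 0.0089928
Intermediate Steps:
x(s, R) = 5 + s
p(w) = 2/w
d = 556/5 (d = (2/(5 + 5))*556 = (2/10)*556 = (2*(⅒))*556 = (⅕)*556 = 556/5 ≈ 111.20)
1/d = 1/(556/5) = 5/556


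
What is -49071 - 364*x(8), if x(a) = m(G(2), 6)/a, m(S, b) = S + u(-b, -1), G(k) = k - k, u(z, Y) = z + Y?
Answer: -97505/2 ≈ -48753.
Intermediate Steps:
u(z, Y) = Y + z
G(k) = 0
m(S, b) = -1 + S - b (m(S, b) = S + (-1 - b) = -1 + S - b)
x(a) = -7/a (x(a) = (-1 + 0 - 1*6)/a = (-1 + 0 - 6)/a = -7/a)
-49071 - 364*x(8) = -49071 - 364*(-7/8) = -49071 - 364*(-7*1/8) = -49071 - 364*(-7)/8 = -49071 - 1*(-637/2) = -49071 + 637/2 = -97505/2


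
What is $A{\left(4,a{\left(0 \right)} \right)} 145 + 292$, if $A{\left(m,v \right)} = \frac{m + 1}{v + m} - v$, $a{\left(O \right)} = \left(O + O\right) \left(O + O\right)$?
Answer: $\frac{1893}{4} \approx 473.25$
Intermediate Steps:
$a{\left(O \right)} = 4 O^{2}$ ($a{\left(O \right)} = 2 O 2 O = 4 O^{2}$)
$A{\left(m,v \right)} = - v + \frac{1 + m}{m + v}$ ($A{\left(m,v \right)} = \frac{1 + m}{m + v} - v = - v + \frac{1 + m}{m + v}$)
$A{\left(4,a{\left(0 \right)} \right)} 145 + 292 = \frac{1 + 4 - \left(4 \cdot 0^{2}\right)^{2} - 4 \cdot 4 \cdot 0^{2}}{4 + 4 \cdot 0^{2}} \cdot 145 + 292 = \frac{1 + 4 - \left(4 \cdot 0\right)^{2} - 4 \cdot 4 \cdot 0}{4 + 4 \cdot 0} \cdot 145 + 292 = \frac{1 + 4 - 0^{2} - 4 \cdot 0}{4 + 0} \cdot 145 + 292 = \frac{1 + 4 - 0 + 0}{4} \cdot 145 + 292 = \frac{1 + 4 + 0 + 0}{4} \cdot 145 + 292 = \frac{1}{4} \cdot 5 \cdot 145 + 292 = \frac{5}{4} \cdot 145 + 292 = \frac{725}{4} + 292 = \frac{1893}{4}$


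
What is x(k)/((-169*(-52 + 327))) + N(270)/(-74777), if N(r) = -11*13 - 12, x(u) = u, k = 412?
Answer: -23604499/3475261075 ≈ -0.0067922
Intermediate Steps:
N(r) = -155 (N(r) = -143 - 12 = -155)
x(k)/((-169*(-52 + 327))) + N(270)/(-74777) = 412/((-169*(-52 + 327))) - 155/(-74777) = 412/((-169*275)) - 155*(-1/74777) = 412/(-46475) + 155/74777 = 412*(-1/46475) + 155/74777 = -412/46475 + 155/74777 = -23604499/3475261075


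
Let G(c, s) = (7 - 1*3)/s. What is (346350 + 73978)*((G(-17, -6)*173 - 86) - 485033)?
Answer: -611872730584/3 ≈ -2.0396e+11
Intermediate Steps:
G(c, s) = 4/s (G(c, s) = (7 - 3)/s = 4/s)
(346350 + 73978)*((G(-17, -6)*173 - 86) - 485033) = (346350 + 73978)*(((4/(-6))*173 - 86) - 485033) = 420328*(((4*(-⅙))*173 - 86) - 485033) = 420328*((-⅔*173 - 86) - 485033) = 420328*((-346/3 - 86) - 485033) = 420328*(-604/3 - 485033) = 420328*(-1455703/3) = -611872730584/3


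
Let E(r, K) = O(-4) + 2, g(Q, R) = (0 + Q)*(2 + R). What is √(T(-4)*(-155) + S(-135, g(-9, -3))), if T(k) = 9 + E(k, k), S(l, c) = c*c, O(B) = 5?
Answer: I*√2399 ≈ 48.98*I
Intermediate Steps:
g(Q, R) = Q*(2 + R)
S(l, c) = c²
E(r, K) = 7 (E(r, K) = 5 + 2 = 7)
T(k) = 16 (T(k) = 9 + 7 = 16)
√(T(-4)*(-155) + S(-135, g(-9, -3))) = √(16*(-155) + (-9*(2 - 3))²) = √(-2480 + (-9*(-1))²) = √(-2480 + 9²) = √(-2480 + 81) = √(-2399) = I*√2399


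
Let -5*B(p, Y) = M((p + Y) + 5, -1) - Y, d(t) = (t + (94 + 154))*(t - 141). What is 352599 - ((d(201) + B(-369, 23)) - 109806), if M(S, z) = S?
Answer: 2176961/5 ≈ 4.3539e+5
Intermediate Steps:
d(t) = (-141 + t)*(248 + t) (d(t) = (t + 248)*(-141 + t) = (248 + t)*(-141 + t) = (-141 + t)*(248 + t))
B(p, Y) = -1 - p/5 (B(p, Y) = -(((p + Y) + 5) - Y)/5 = -(((Y + p) + 5) - Y)/5 = -((5 + Y + p) - Y)/5 = -(5 + p)/5 = -1 - p/5)
352599 - ((d(201) + B(-369, 23)) - 109806) = 352599 - (((-34968 + 201² + 107*201) + (-1 - ⅕*(-369))) - 109806) = 352599 - (((-34968 + 40401 + 21507) + (-1 + 369/5)) - 109806) = 352599 - ((26940 + 364/5) - 109806) = 352599 - (135064/5 - 109806) = 352599 - 1*(-413966/5) = 352599 + 413966/5 = 2176961/5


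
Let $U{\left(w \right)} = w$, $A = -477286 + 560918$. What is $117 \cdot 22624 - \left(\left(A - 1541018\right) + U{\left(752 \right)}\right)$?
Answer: $4103642$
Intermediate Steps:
$A = 83632$
$117 \cdot 22624 - \left(\left(A - 1541018\right) + U{\left(752 \right)}\right) = 117 \cdot 22624 - \left(\left(83632 - 1541018\right) + 752\right) = 2647008 - \left(-1457386 + 752\right) = 2647008 - -1456634 = 2647008 + 1456634 = 4103642$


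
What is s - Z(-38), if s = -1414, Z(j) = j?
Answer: -1376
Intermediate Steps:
s - Z(-38) = -1414 - 1*(-38) = -1414 + 38 = -1376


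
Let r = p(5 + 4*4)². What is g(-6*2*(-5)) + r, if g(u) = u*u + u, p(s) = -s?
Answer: 4101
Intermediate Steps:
g(u) = u + u² (g(u) = u² + u = u + u²)
r = 441 (r = (-(5 + 4*4))² = (-(5 + 16))² = (-1*21)² = (-21)² = 441)
g(-6*2*(-5)) + r = (-6*2*(-5))*(1 - 6*2*(-5)) + 441 = (-12*(-5))*(1 - 12*(-5)) + 441 = 60*(1 + 60) + 441 = 60*61 + 441 = 3660 + 441 = 4101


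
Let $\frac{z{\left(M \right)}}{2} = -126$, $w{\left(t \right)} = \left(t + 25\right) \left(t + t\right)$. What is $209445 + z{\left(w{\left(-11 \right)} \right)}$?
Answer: $209193$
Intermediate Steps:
$w{\left(t \right)} = 2 t \left(25 + t\right)$ ($w{\left(t \right)} = \left(25 + t\right) 2 t = 2 t \left(25 + t\right)$)
$z{\left(M \right)} = -252$ ($z{\left(M \right)} = 2 \left(-126\right) = -252$)
$209445 + z{\left(w{\left(-11 \right)} \right)} = 209445 - 252 = 209193$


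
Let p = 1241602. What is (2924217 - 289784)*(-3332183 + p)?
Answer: -5507495575573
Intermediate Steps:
(2924217 - 289784)*(-3332183 + p) = (2924217 - 289784)*(-3332183 + 1241602) = 2634433*(-2090581) = -5507495575573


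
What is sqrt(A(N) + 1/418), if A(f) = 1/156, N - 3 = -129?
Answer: sqrt(2339337)/16302 ≈ 0.093822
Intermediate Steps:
N = -126 (N = 3 - 129 = -126)
A(f) = 1/156
sqrt(A(N) + 1/418) = sqrt(1/156 + 1/418) = sqrt(287/32604) = sqrt(2339337)/16302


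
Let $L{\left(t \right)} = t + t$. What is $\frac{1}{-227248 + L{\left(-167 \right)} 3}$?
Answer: $- \frac{1}{228250} \approx -4.3812 \cdot 10^{-6}$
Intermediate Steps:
$L{\left(t \right)} = 2 t$
$\frac{1}{-227248 + L{\left(-167 \right)} 3} = \frac{1}{-227248 + 2 \left(-167\right) 3} = \frac{1}{-227248 - 1002} = \frac{1}{-228250} = - \frac{1}{228250}$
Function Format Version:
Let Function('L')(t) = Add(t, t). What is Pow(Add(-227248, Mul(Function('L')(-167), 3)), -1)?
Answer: Rational(-1, 228250) ≈ -4.3812e-6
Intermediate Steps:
Function('L')(t) = Mul(2, t)
Pow(Add(-227248, Mul(Function('L')(-167), 3)), -1) = Pow(Add(-227248, Mul(Mul(2, -167), 3)), -1) = Pow(Add(-227248, Mul(-334, 3)), -1) = Pow(Add(-227248, -1002), -1) = Pow(-228250, -1) = Rational(-1, 228250)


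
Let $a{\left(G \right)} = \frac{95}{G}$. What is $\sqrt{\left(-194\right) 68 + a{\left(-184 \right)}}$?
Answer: $\frac{i \sqrt{111661458}}{92} \approx 114.86 i$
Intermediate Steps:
$\sqrt{\left(-194\right) 68 + a{\left(-184 \right)}} = \sqrt{\left(-194\right) 68 + \frac{95}{-184}} = \sqrt{-13192 + 95 \left(- \frac{1}{184}\right)} = \sqrt{-13192 - \frac{95}{184}} = \sqrt{- \frac{2427423}{184}} = \frac{i \sqrt{111661458}}{92}$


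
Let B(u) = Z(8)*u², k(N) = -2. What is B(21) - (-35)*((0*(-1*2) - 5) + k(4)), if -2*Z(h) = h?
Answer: -2009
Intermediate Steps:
Z(h) = -h/2
B(u) = -4*u² (B(u) = (-½*8)*u² = -4*u²)
B(21) - (-35)*((0*(-1*2) - 5) + k(4)) = -4*21² - (-35)*((0*(-1*2) - 5) - 2) = -4*441 - (-35)*((0*(-2) - 5) - 2) = -1764 - (-35)*((0 - 5) - 2) = -1764 - (-35)*(-5 - 2) = -1764 - (-35)*(-7) = -1764 - 1*245 = -1764 - 245 = -2009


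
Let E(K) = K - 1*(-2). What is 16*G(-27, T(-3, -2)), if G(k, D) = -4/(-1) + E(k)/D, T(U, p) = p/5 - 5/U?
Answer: -4784/19 ≈ -251.79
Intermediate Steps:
E(K) = 2 + K (E(K) = K + 2 = 2 + K)
T(U, p) = -5/U + p/5 (T(U, p) = p*(⅕) - 5/U = p/5 - 5/U = -5/U + p/5)
G(k, D) = 4 + (2 + k)/D (G(k, D) = -4/(-1) + (2 + k)/D = -4*(-1) + (2 + k)/D = 4 + (2 + k)/D)
16*G(-27, T(-3, -2)) = 16*((2 - 27 + 4*(-5/(-3) + (⅕)*(-2)))/(-5/(-3) + (⅕)*(-2))) = 16*((2 - 27 + 4*(-5*(-⅓) - ⅖))/(-5*(-⅓) - ⅖)) = 16*((2 - 27 + 4*(5/3 - ⅖))/(5/3 - ⅖)) = 16*((2 - 27 + 4*(19/15))/(19/15)) = 16*(15*(2 - 27 + 76/15)/19) = 16*((15/19)*(-299/15)) = 16*(-299/19) = -4784/19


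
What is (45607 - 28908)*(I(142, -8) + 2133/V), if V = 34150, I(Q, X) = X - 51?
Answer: -33610361183/34150 ≈ -9.8420e+5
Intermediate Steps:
I(Q, X) = -51 + X
(45607 - 28908)*(I(142, -8) + 2133/V) = (45607 - 28908)*((-51 - 8) + 2133/34150) = 16699*(-59 + 2133*(1/34150)) = 16699*(-59 + 2133/34150) = 16699*(-2012717/34150) = -33610361183/34150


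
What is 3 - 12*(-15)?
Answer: 183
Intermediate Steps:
3 - 12*(-15) = 3 + 180 = 183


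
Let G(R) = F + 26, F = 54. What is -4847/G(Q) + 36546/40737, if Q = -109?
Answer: -64842853/1086320 ≈ -59.690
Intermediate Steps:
G(R) = 80 (G(R) = 54 + 26 = 80)
-4847/G(Q) + 36546/40737 = -4847/80 + 36546/40737 = -4847*1/80 + 36546*(1/40737) = -4847/80 + 12182/13579 = -64842853/1086320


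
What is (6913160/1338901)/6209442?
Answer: 3456580/4156914051621 ≈ 8.3153e-7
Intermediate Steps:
(6913160/1338901)/6209442 = (6913160*(1/1338901))*(1/6209442) = (6913160/1338901)*(1/6209442) = 3456580/4156914051621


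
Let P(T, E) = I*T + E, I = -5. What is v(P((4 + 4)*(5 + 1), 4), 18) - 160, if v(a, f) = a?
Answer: -396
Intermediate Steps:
P(T, E) = E - 5*T (P(T, E) = -5*T + E = E - 5*T)
v(P((4 + 4)*(5 + 1), 4), 18) - 160 = (4 - 5*(4 + 4)*(5 + 1)) - 160 = (4 - 40*6) - 160 = (4 - 5*48) - 160 = (4 - 240) - 160 = -236 - 160 = -396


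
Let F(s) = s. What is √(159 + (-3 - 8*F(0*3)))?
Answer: 2*√39 ≈ 12.490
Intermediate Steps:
√(159 + (-3 - 8*F(0*3))) = √(159 + (-3 - 0*3)) = √(159 + (-3 - 8*0)) = √(159 + (-3 + 0)) = √(159 - 3) = √156 = 2*√39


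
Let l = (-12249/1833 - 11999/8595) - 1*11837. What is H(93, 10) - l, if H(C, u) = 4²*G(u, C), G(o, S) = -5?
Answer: 61784839339/5251545 ≈ 11765.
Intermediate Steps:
H(C, u) = -80 (H(C, u) = 4²*(-5) = 16*(-5) = -80)
l = -62204962939/5251545 (l = (-12249*1/1833 - 11999*1/8595) - 11837 = (-4083/611 - 11999/8595) - 11837 = -42424774/5251545 - 11837 = -62204962939/5251545 ≈ -11845.)
H(93, 10) - l = -80 - 1*(-62204962939/5251545) = -80 + 62204962939/5251545 = 61784839339/5251545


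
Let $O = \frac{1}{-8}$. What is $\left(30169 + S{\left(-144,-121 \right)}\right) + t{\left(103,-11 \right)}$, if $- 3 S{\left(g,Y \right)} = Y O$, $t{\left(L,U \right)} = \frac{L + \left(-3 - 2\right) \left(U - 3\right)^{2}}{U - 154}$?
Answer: $\frac{39823441}{1320} \approx 30169.0$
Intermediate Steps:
$O = - \frac{1}{8} \approx -0.125$
$t{\left(L,U \right)} = \frac{L - 5 \left(-3 + U\right)^{2}}{-154 + U}$
$S{\left(g,Y \right)} = \frac{Y}{24}$ ($S{\left(g,Y \right)} = - \frac{Y \left(- \frac{1}{8}\right)}{3} = - \frac{\left(- \frac{1}{8}\right) Y}{3} = \frac{Y}{24}$)
$\left(30169 + S{\left(-144,-121 \right)}\right) + t{\left(103,-11 \right)} = \left(30169 + \frac{1}{24} \left(-121\right)\right) + \frac{103 - 5 \left(-3 - 11\right)^{2}}{-154 - 11} = \left(30169 - \frac{121}{24}\right) + \frac{103 - 5 \left(-14\right)^{2}}{-165} = \frac{723935}{24} - \frac{103 - 980}{165} = \frac{723935}{24} - - \frac{877}{165} = \frac{723935}{24} + \frac{877}{165} = \frac{39823441}{1320}$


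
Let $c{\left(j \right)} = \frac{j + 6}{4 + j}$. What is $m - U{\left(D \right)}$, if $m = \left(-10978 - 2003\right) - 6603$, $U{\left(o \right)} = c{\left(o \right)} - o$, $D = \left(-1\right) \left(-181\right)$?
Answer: $- \frac{3589742}{185} \approx -19404.0$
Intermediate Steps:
$c{\left(j \right)} = \frac{6 + j}{4 + j}$
$D = 181$
$U{\left(o \right)} = - o + \frac{6 + o}{4 + o}$ ($U{\left(o \right)} = \frac{6 + o}{4 + o} - o = - o + \frac{6 + o}{4 + o}$)
$m = -19584$ ($m = -12981 - 6603 = -19584$)
$m - U{\left(D \right)} = -19584 - \frac{6 + 181 - 181 \left(4 + 181\right)}{4 + 181} = -19584 - \frac{6 + 181 - 181 \cdot 185}{185} = -19584 - \frac{6 + 181 - 33485}{185} = -19584 - \frac{1}{185} \left(-33298\right) = -19584 - - \frac{33298}{185} = -19584 + \frac{33298}{185} = - \frac{3589742}{185}$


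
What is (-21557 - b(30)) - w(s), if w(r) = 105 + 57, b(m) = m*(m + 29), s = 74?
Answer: -23489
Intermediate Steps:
b(m) = m*(29 + m)
w(r) = 162
(-21557 - b(30)) - w(s) = (-21557 - 30*(29 + 30)) - 1*162 = (-21557 - 30*59) - 162 = (-21557 - 1*1770) - 162 = (-21557 - 1770) - 162 = -23327 - 162 = -23489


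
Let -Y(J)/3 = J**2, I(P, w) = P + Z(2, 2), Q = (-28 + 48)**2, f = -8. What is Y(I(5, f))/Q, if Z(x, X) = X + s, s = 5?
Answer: -27/25 ≈ -1.0800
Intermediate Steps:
Z(x, X) = 5 + X (Z(x, X) = X + 5 = 5 + X)
Q = 400 (Q = 20**2 = 400)
I(P, w) = 7 + P (I(P, w) = P + (5 + 2) = P + 7 = 7 + P)
Y(J) = -3*J**2
Y(I(5, f))/Q = -3*(7 + 5)**2/400 = -3*12**2*(1/400) = -3*144*(1/400) = -432*1/400 = -27/25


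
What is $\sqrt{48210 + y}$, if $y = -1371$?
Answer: $\sqrt{46839} \approx 216.42$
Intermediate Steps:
$\sqrt{48210 + y} = \sqrt{48210 - 1371} = \sqrt{46839}$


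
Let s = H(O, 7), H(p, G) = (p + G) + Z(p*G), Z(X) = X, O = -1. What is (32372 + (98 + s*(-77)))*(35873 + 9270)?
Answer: 1469269221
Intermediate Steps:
H(p, G) = G + p + G*p (H(p, G) = (p + G) + p*G = (G + p) + G*p = G + p + G*p)
s = -1 (s = 7 - 1 + 7*(-1) = 7 - 1 - 7 = -1)
(32372 + (98 + s*(-77)))*(35873 + 9270) = (32372 + (98 - 1*(-77)))*(35873 + 9270) = (32372 + (98 + 77))*45143 = (32372 + 175)*45143 = 32547*45143 = 1469269221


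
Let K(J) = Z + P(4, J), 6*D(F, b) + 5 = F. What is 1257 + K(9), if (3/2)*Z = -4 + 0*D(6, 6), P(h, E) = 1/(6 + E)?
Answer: 6272/5 ≈ 1254.4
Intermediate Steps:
D(F, b) = -5/6 + F/6
Z = -8/3 (Z = 2*(-4 + 0*(-5/6 + (1/6)*6))/3 = 2*(-4 + 0*(-5/6 + 1))/3 = 2*(-4 + 0*(1/6))/3 = 2*(-4 + 0)/3 = (2/3)*(-4) = -8/3 ≈ -2.6667)
K(J) = -8/3 + 1/(6 + J)
1257 + K(9) = 1257 + (-45 - 8*9)/(3*(6 + 9)) = 1257 + (1/3)*(-45 - 72)/15 = 1257 + (1/3)*(1/15)*(-117) = 1257 - 13/5 = 6272/5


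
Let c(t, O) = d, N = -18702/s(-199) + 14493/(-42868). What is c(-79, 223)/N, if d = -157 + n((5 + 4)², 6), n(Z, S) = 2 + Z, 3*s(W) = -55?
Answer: -174472760/2404354893 ≈ -0.072565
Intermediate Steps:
s(W) = -55/3 (s(W) = (⅓)*(-55) = -55/3)
N = 2404354893/2357740 (N = -18702/(-55/3) + 14493/(-42868) = -18702*(-3/55) + 14493*(-1/42868) = 56106/55 - 14493/42868 = 2404354893/2357740 ≈ 1019.8)
d = -74 (d = -157 + (2 + (5 + 4)²) = -157 + (2 + 9²) = -157 + (2 + 81) = -157 + 83 = -74)
c(t, O) = -74
c(-79, 223)/N = -74/2404354893/2357740 = -74*2357740/2404354893 = -174472760/2404354893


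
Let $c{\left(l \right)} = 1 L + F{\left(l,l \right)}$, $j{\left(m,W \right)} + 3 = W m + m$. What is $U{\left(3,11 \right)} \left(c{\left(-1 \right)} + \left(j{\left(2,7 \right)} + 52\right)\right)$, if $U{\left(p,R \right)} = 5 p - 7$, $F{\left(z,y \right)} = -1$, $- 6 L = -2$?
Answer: $\frac{1544}{3} \approx 514.67$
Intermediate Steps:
$L = \frac{1}{3}$ ($L = \left(- \frac{1}{6}\right) \left(-2\right) = \frac{1}{3} \approx 0.33333$)
$j{\left(m,W \right)} = -3 + m + W m$ ($j{\left(m,W \right)} = -3 + \left(W m + m\right) = -3 + \left(m + W m\right) = -3 + m + W m$)
$U{\left(p,R \right)} = -7 + 5 p$
$c{\left(l \right)} = - \frac{2}{3}$ ($c{\left(l \right)} = 1 \cdot \frac{1}{3} - 1 = \frac{1}{3} - 1 = - \frac{2}{3}$)
$U{\left(3,11 \right)} \left(c{\left(-1 \right)} + \left(j{\left(2,7 \right)} + 52\right)\right) = \left(-7 + 5 \cdot 3\right) \left(- \frac{2}{3} + \left(\left(-3 + 2 + 7 \cdot 2\right) + 52\right)\right) = \left(-7 + 15\right) \left(- \frac{2}{3} + \left(\left(-3 + 2 + 14\right) + 52\right)\right) = 8 \left(- \frac{2}{3} + \left(13 + 52\right)\right) = 8 \left(- \frac{2}{3} + 65\right) = 8 \cdot \frac{193}{3} = \frac{1544}{3}$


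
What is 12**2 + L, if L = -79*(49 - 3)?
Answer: -3490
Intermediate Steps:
L = -3634 (L = -79*46 = -3634)
12**2 + L = 12**2 - 3634 = 144 - 3634 = -3490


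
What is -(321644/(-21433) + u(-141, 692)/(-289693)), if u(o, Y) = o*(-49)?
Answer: 93326095889/6208990069 ≈ 15.031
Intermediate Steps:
u(o, Y) = -49*o
-(321644/(-21433) + u(-141, 692)/(-289693)) = -(321644/(-21433) - 49*(-141)/(-289693)) = -(321644*(-1/21433) + 6909*(-1/289693)) = -(-321644/21433 - 6909/289693) = -1*(-93326095889/6208990069) = 93326095889/6208990069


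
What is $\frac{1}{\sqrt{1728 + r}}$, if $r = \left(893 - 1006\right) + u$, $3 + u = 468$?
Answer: $\frac{\sqrt{130}}{520} \approx 0.021926$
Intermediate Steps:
$u = 465$ ($u = -3 + 468 = 465$)
$r = 352$ ($r = \left(893 - 1006\right) + 465 = -113 + 465 = 352$)
$\frac{1}{\sqrt{1728 + r}} = \frac{1}{\sqrt{1728 + 352}} = \frac{1}{\sqrt{2080}} = \frac{1}{4 \sqrt{130}} = \frac{\sqrt{130}}{520}$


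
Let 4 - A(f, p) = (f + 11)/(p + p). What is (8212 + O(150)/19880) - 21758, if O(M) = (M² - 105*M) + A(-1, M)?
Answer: -8078631781/596400 ≈ -13546.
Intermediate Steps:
A(f, p) = 4 - (11 + f)/(2*p) (A(f, p) = 4 - (f + 11)/(p + p) = 4 - (11 + f)/(2*p))
O(M) = M² - 105*M + (-10 + 8*M)/(2*M) (O(M) = (M² - 105*M) + (-11 - 1*(-1) + 8*M)/(2*M) = (M² - 105*M) + (-11 + 1 + 8*M)/(2*M) = (M² - 105*M) + (-10 + 8*M)/(2*M) = M² - 105*M + (-10 + 8*M)/(2*M))
(8212 + O(150)/19880) - 21758 = (8212 + (4 + 150² - 105*150 - 5/150)/19880) - 21758 = (8212 + (4 + 22500 - 15750 - 5*1/150)*(1/19880)) - 21758 = (8212 + (4 + 22500 - 15750 - 1/30)*(1/19880)) - 21758 = (8212 + (202619/30)*(1/19880)) - 21758 = (8212 + 202619/596400) - 21758 = 4897839419/596400 - 21758 = -8078631781/596400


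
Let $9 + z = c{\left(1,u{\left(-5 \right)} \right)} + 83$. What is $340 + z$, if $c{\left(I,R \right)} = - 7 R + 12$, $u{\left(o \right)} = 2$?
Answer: $412$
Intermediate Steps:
$c{\left(I,R \right)} = 12 - 7 R$
$z = 72$ ($z = -9 + \left(\left(12 - 14\right) + 83\right) = -9 + \left(-2 + 83\right) = -9 + 81 = 72$)
$340 + z = 340 + 72 = 412$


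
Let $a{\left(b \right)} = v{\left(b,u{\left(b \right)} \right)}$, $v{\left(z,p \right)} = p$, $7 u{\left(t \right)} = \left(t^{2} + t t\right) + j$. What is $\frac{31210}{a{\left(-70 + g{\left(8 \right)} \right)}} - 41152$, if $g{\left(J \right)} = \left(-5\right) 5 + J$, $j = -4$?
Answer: $- \frac{44469707}{1081} \approx -41138.0$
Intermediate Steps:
$u{\left(t \right)} = - \frac{4}{7} + \frac{2 t^{2}}{7}$ ($u{\left(t \right)} = \frac{\left(t^{2} + t t\right) - 4}{7} = \frac{\left(t^{2} + t^{2}\right) - 4}{7} = \frac{2 t^{2} - 4}{7} = \frac{-4 + 2 t^{2}}{7} = - \frac{4}{7} + \frac{2 t^{2}}{7}$)
$g{\left(J \right)} = -25 + J$
$a{\left(b \right)} = - \frac{4}{7} + \frac{2 b^{2}}{7}$
$\frac{31210}{a{\left(-70 + g{\left(8 \right)} \right)}} - 41152 = \frac{31210}{- \frac{4}{7} + \frac{2 \left(-70 + \left(-25 + 8\right)\right)^{2}}{7}} - 41152 = \frac{31210}{- \frac{4}{7} + \frac{2 \left(-70 - 17\right)^{2}}{7}} - 41152 = \frac{31210}{- \frac{4}{7} + \frac{2 \left(-87\right)^{2}}{7}} - 41152 = \frac{31210}{- \frac{4}{7} + \frac{2}{7} \cdot 7569} - 41152 = \frac{31210}{- \frac{4}{7} + \frac{15138}{7}} - 41152 = \frac{31210}{2162} - 41152 = 31210 \cdot \frac{1}{2162} - 41152 = \frac{15605}{1081} - 41152 = - \frac{44469707}{1081}$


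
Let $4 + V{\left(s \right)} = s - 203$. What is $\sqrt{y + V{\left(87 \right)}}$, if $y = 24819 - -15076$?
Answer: $5 \sqrt{1591} \approx 199.44$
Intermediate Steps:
$V{\left(s \right)} = -207 + s$ ($V{\left(s \right)} = -4 + \left(s - 203\right) = -4 + \left(-203 + s\right) = -207 + s$)
$y = 39895$ ($y = 24819 + 15076 = 39895$)
$\sqrt{y + V{\left(87 \right)}} = \sqrt{39895 + \left(-207 + 87\right)} = \sqrt{39895 - 120} = \sqrt{39775} = 5 \sqrt{1591}$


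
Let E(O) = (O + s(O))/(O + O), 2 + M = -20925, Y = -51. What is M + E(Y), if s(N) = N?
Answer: -20926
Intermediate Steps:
M = -20927 (M = -2 - 20925 = -20927)
E(O) = 1 (E(O) = (O + O)/(O + O) = (2*O)/((2*O)) = (2*O)*(1/(2*O)) = 1)
M + E(Y) = -20927 + 1 = -20926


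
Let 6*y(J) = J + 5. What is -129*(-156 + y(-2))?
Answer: 40119/2 ≈ 20060.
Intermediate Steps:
y(J) = ⅚ + J/6 (y(J) = (J + 5)/6 = (5 + J)/6 = ⅚ + J/6)
-129*(-156 + y(-2)) = -129*(-156 + (⅚ + (⅙)*(-2))) = -129*(-156 + (⅚ - ⅓)) = -129*(-156 + ½) = -129*(-311/2) = 40119/2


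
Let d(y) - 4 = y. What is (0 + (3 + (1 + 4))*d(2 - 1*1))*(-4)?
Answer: -160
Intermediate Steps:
d(y) = 4 + y
(0 + (3 + (1 + 4))*d(2 - 1*1))*(-4) = (0 + (3 + (1 + 4))*(4 + (2 - 1*1)))*(-4) = (0 + (3 + 5)*(4 + (2 - 1)))*(-4) = (0 + 8*(4 + 1))*(-4) = (0 + 8*5)*(-4) = (0 + 40)*(-4) = 40*(-4) = -160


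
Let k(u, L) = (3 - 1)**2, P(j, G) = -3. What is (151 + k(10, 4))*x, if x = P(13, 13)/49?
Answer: -465/49 ≈ -9.4898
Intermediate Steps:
k(u, L) = 4 (k(u, L) = 2**2 = 4)
x = -3/49 ≈ -0.061224
(151 + k(10, 4))*x = (151 + 4)*(-3/49) = 155*(-3/49) = -465/49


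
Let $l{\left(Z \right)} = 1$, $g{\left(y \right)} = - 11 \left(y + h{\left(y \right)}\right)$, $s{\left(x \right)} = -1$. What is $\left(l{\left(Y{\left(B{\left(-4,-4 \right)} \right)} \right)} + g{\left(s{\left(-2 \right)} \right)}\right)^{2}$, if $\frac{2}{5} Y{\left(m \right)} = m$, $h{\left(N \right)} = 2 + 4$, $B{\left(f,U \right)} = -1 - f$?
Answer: $2916$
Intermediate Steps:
$h{\left(N \right)} = 6$
$Y{\left(m \right)} = \frac{5 m}{2}$
$g{\left(y \right)} = -66 - 11 y$ ($g{\left(y \right)} = - 11 \left(y + 6\right) = - 11 \left(6 + y\right) = -66 - 11 y$)
$\left(l{\left(Y{\left(B{\left(-4,-4 \right)} \right)} \right)} + g{\left(s{\left(-2 \right)} \right)}\right)^{2} = \left(1 - 55\right)^{2} = \left(-54\right)^{2} = 2916$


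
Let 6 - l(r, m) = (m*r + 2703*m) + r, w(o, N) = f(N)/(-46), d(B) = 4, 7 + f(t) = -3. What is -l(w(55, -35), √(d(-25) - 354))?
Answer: -133/23 + 310870*I*√14/23 ≈ -5.7826 + 50573.0*I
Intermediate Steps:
f(t) = -10 (f(t) = -7 - 3 = -10)
w(o, N) = 5/23 (w(o, N) = -10/(-46) = -10*(-1/46) = 5/23)
l(r, m) = 6 - r - 2703*m - m*r (l(r, m) = 6 - ((m*r + 2703*m) + r) = 6 - ((2703*m + m*r) + r) = 6 - (r + 2703*m + m*r) = 6 + (-r - 2703*m - m*r) = 6 - r - 2703*m - m*r)
-l(w(55, -35), √(d(-25) - 354)) = -(6 - 1*5/23 - 2703*√(4 - 354) - 1*√(4 - 354)*5/23) = -(6 - 5/23 - 13515*I*√14 - 1*√(-350)*5/23) = -(6 - 5/23 - 13515*I*√14 - 1*5*I*√14*5/23) = -(6 - 5/23 - 13515*I*√14 - 25*I*√14/23) = -(133/23 - 310870*I*√14/23) = -133/23 + 310870*I*√14/23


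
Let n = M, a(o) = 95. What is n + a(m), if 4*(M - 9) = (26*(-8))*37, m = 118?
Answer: -1820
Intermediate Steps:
M = -1915 (M = 9 + ((26*(-8))*37)/4 = 9 + (-208*37)/4 = 9 + (¼)*(-7696) = 9 - 1924 = -1915)
n = -1915
n + a(m) = -1915 + 95 = -1820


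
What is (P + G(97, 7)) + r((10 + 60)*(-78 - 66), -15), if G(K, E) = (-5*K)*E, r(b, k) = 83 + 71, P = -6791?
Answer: -10032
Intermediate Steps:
r(b, k) = 154
G(K, E) = -5*E*K
(P + G(97, 7)) + r((10 + 60)*(-78 - 66), -15) = (-6791 - 5*7*97) + 154 = (-6791 - 3395) + 154 = -10186 + 154 = -10032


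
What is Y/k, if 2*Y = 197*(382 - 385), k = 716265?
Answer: -197/477510 ≈ -0.00041256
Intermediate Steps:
Y = -591/2 (Y = (197*(382 - 385))/2 = (197*(-3))/2 = (1/2)*(-591) = -591/2 ≈ -295.50)
Y/k = -591/2/716265 = -591/2*1/716265 = -197/477510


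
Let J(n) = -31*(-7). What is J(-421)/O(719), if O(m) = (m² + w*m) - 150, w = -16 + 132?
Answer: 31/85745 ≈ 0.00036154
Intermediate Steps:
w = 116
O(m) = -150 + m² + 116*m (O(m) = (m² + 116*m) - 150 = -150 + m² + 116*m)
J(n) = 217
J(-421)/O(719) = 217/(-150 + 719² + 116*719) = 217/(-150 + 516961 + 83404) = 217/600215 = 217*(1/600215) = 31/85745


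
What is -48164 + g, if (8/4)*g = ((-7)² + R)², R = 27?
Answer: -45276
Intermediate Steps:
g = 2888 (g = ((-7)² + 27)²/2 = (49 + 27)²/2 = (½)*76² = (½)*5776 = 2888)
-48164 + g = -48164 + 2888 = -45276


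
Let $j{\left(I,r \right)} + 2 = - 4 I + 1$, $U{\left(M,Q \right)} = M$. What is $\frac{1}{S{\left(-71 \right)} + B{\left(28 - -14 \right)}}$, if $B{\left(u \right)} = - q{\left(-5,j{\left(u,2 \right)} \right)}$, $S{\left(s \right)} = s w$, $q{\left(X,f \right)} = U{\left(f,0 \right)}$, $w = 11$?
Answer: $- \frac{1}{612} \approx -0.001634$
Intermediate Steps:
$j{\left(I,r \right)} = -1 - 4 I$ ($j{\left(I,r \right)} = -2 - \left(-1 + 4 I\right) = -1 - 4 I$)
$q{\left(X,f \right)} = f$
$S{\left(s \right)} = 11 s$ ($S{\left(s \right)} = s 11 = 11 s$)
$B{\left(u \right)} = 1 + 4 u$ ($B{\left(u \right)} = - (-1 - 4 u) = 1 + 4 u$)
$\frac{1}{S{\left(-71 \right)} + B{\left(28 - -14 \right)}} = \frac{1}{11 \left(-71\right) + \left(1 + 4 \left(28 - -14\right)\right)} = \frac{1}{-781 + \left(1 + 4 \left(28 + 14\right)\right)} = \frac{1}{-781 + \left(1 + 4 \cdot 42\right)} = \frac{1}{-781 + \left(1 + 168\right)} = \frac{1}{-781 + 169} = \frac{1}{-612} = - \frac{1}{612}$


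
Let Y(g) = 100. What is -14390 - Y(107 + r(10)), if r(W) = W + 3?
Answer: -14490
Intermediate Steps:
r(W) = 3 + W
-14390 - Y(107 + r(10)) = -14390 - 1*100 = -14390 - 100 = -14490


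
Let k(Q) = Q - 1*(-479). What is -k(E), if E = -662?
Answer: 183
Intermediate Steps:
k(Q) = 479 + Q (k(Q) = Q + 479 = 479 + Q)
-k(E) = -(479 - 662) = -1*(-183) = 183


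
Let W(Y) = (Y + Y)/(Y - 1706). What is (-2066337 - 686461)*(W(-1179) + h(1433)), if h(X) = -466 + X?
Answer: -7686233194094/2885 ≈ -2.6642e+9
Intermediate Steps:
W(Y) = 2*Y/(-1706 + Y) (W(Y) = (2*Y)/(-1706 + Y) = 2*Y/(-1706 + Y))
(-2066337 - 686461)*(W(-1179) + h(1433)) = (-2066337 - 686461)*(2*(-1179)/(-1706 - 1179) + (-466 + 1433)) = -2752798*(2*(-1179)/(-2885) + 967) = -2752798*(2*(-1179)*(-1/2885) + 967) = -2752798*(2358/2885 + 967) = -2752798*2792153/2885 = -7686233194094/2885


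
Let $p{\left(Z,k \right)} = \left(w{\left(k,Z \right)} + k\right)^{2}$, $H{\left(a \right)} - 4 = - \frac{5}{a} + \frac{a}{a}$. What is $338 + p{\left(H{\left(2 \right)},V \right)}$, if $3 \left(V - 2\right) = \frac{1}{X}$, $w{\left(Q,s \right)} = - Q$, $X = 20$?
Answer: $338$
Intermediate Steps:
$H{\left(a \right)} = 5 - \frac{5}{a}$ ($H{\left(a \right)} = 4 - \left(\frac{5}{a} - \frac{a}{a}\right) = 4 + \left(- \frac{5}{a} + 1\right) = 4 + \left(1 - \frac{5}{a}\right) = 5 - \frac{5}{a}$)
$V = \frac{121}{60}$ ($V = 2 + \frac{1}{3 \cdot 20} = 2 + \frac{1}{3} \cdot \frac{1}{20} = 2 + \frac{1}{60} = \frac{121}{60} \approx 2.0167$)
$p{\left(Z,k \right)} = 0$ ($p{\left(Z,k \right)} = \left(- k + k\right)^{2} = 0^{2} = 0$)
$338 + p{\left(H{\left(2 \right)},V \right)} = 338 + 0 = 338$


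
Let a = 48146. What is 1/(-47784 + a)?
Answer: 1/362 ≈ 0.0027624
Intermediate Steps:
1/(-47784 + a) = 1/(-47784 + 48146) = 1/362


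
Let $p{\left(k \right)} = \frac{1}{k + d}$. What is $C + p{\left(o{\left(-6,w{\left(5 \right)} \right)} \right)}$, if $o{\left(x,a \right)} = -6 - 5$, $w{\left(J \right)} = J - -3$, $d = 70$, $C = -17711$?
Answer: $- \frac{1044948}{59} \approx -17711.0$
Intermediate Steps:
$w{\left(J \right)} = 3 + J$ ($w{\left(J \right)} = J + 3 = 3 + J$)
$o{\left(x,a \right)} = -11$
$p{\left(k \right)} = \frac{1}{70 + k}$ ($p{\left(k \right)} = \frac{1}{k + 70} = \frac{1}{70 + k}$)
$C + p{\left(o{\left(-6,w{\left(5 \right)} \right)} \right)} = -17711 + \frac{1}{70 - 11} = -17711 + \frac{1}{59} = - \frac{1044948}{59}$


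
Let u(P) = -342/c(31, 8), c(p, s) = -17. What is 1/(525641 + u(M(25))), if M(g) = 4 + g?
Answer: 17/8936239 ≈ 1.9024e-6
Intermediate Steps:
u(P) = 342/17 (u(P) = -342/(-17) = -342*(-1/17) = 342/17)
1/(525641 + u(M(25))) = 1/(525641 + 342/17) = 1/(8936239/17) = 17/8936239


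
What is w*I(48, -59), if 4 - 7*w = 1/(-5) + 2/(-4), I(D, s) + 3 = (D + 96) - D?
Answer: 4371/70 ≈ 62.443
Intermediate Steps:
I(D, s) = 93 (I(D, s) = -3 + ((D + 96) - D) = -3 + ((96 + D) - D) = -3 + 96 = 93)
w = 47/70 (w = 4/7 - (1/(-5) + 2/(-4))/7 = 4/7 - (1*(-⅕) + 2*(-¼))/7 = 4/7 - (-⅕ - ½)/7 = 4/7 - ⅐*(-7/10) = 4/7 + ⅒ = 47/70 ≈ 0.67143)
w*I(48, -59) = (47/70)*93 = 4371/70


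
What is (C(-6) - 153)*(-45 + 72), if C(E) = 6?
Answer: -3969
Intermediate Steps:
(C(-6) - 153)*(-45 + 72) = (6 - 153)*(-45 + 72) = -147*27 = -3969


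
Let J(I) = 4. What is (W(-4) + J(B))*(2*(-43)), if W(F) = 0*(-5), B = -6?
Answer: -344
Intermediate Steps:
W(F) = 0
(W(-4) + J(B))*(2*(-43)) = (0 + 4)*(2*(-43)) = 4*(-86) = -344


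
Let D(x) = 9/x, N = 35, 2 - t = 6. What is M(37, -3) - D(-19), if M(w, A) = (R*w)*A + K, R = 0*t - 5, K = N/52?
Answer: 549473/988 ≈ 556.15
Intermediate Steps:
t = -4 (t = 2 - 1*6 = 2 - 6 = -4)
K = 35/52 ≈ 0.67308
R = -5 (R = 0*(-4) - 5 = 0 - 5 = -5)
M(w, A) = 35/52 - 5*A*w (M(w, A) = (-5*w)*A + 35/52 = -5*A*w + 35/52 = 35/52 - 5*A*w)
M(37, -3) - D(-19) = (35/52 - 5*(-3)*37) - 9/(-19) = (35/52 + 555) - 9*(-1)/19 = 28895/52 - 1*(-9/19) = 28895/52 + 9/19 = 549473/988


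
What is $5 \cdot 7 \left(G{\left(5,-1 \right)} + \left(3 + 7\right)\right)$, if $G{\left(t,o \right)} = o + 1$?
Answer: $350$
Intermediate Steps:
$G{\left(t,o \right)} = 1 + o$
$5 \cdot 7 \left(G{\left(5,-1 \right)} + \left(3 + 7\right)\right) = 5 \cdot 7 \left(\left(1 - 1\right) + \left(3 + 7\right)\right) = 5 \cdot 7 \left(0 + 10\right) = 5 \cdot 7 \cdot 10 = 5 \cdot 70 = 350$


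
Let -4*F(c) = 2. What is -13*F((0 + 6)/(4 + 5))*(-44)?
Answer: -286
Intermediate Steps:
F(c) = -1/2 (F(c) = -1/4*2 = -1/2)
-13*F((0 + 6)/(4 + 5))*(-44) = -13*(-1/2)*(-44) = (13/2)*(-44) = -286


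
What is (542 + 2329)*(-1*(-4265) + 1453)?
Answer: 16416378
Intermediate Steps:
(542 + 2329)*(-1*(-4265) + 1453) = 2871*(4265 + 1453) = 2871*5718 = 16416378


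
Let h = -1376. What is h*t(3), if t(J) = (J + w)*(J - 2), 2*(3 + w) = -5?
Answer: 3440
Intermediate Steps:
w = -11/2 (w = -3 + (½)*(-5) = -3 - 5/2 = -11/2 ≈ -5.5000)
t(J) = (-2 + J)*(-11/2 + J) (t(J) = (J - 11/2)*(J - 2) = (-11/2 + J)*(-2 + J) = (-2 + J)*(-11/2 + J))
h*t(3) = -1376*(11 + 3² - 15/2*3) = -1376*(11 + 9 - 45/2) = -1376*(-5/2) = 3440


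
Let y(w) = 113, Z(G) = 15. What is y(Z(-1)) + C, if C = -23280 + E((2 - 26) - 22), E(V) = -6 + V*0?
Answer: -23173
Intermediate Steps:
E(V) = -6 (E(V) = -6 + 0 = -6)
C = -23286 (C = -23280 - 6 = -23286)
y(Z(-1)) + C = 113 - 23286 = -23173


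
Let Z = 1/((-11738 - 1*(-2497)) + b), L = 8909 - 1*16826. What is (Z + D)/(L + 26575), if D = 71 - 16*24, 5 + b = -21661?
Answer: -4836946/288331403 ≈ -0.016776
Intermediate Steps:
b = -21666 (b = -5 - 21661 = -21666)
L = -7917 (L = 8909 - 16826 = -7917)
Z = -1/30907 (Z = 1/((-11738 - 1*(-2497)) - 21666) = 1/((-11738 + 2497) - 21666) = 1/(-9241 - 21666) = 1/(-30907) = -1/30907 ≈ -3.2355e-5)
D = -313 (D = 71 - 384 = -313)
(Z + D)/(L + 26575) = (-1/30907 - 313)/(-7917 + 26575) = -9673892/30907/18658 = -9673892/30907*1/18658 = -4836946/288331403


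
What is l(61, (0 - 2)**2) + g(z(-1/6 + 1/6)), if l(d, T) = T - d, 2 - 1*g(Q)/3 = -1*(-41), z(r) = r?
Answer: -174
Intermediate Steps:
g(Q) = -117 (g(Q) = 6 - (-3)*(-41) = 6 - 3*41 = 6 - 123 = -117)
l(61, (0 - 2)**2) + g(z(-1/6 + 1/6)) = ((0 - 2)**2 - 1*61) - 117 = ((-2)**2 - 61) - 117 = (4 - 61) - 117 = -57 - 117 = -174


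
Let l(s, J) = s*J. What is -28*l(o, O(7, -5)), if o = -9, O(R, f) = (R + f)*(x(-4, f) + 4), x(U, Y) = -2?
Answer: 1008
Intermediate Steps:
O(R, f) = 2*R + 2*f (O(R, f) = (R + f)*(-2 + 4) = (R + f)*2 = 2*R + 2*f)
l(s, J) = J*s
-28*l(o, O(7, -5)) = -28*(2*7 + 2*(-5))*(-9) = -28*(14 - 10)*(-9) = -112*(-9) = -28*(-36) = 1008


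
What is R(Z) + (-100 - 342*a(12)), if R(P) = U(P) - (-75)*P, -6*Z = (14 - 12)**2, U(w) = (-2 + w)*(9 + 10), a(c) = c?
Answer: -12914/3 ≈ -4304.7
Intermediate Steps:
U(w) = -38 + 19*w (U(w) = (-2 + w)*19 = -38 + 19*w)
Z = -2/3 (Z = -(14 - 12)**2/6 = -1/6*2**2 = -1/6*4 = -2/3 ≈ -0.66667)
R(P) = -38 + 94*P (R(P) = (-38 + 19*P) - (-75)*P = (-38 + 19*P) + 75*P = -38 + 94*P)
R(Z) + (-100 - 342*a(12)) = (-38 + 94*(-2/3)) + (-100 - 342*12) = (-38 - 188/3) + (-100 - 4104) = -302/3 - 4204 = -12914/3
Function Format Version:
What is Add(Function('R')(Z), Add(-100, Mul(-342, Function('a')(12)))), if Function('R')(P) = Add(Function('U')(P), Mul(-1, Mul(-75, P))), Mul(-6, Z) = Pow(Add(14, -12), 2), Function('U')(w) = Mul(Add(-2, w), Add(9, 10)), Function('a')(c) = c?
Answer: Rational(-12914, 3) ≈ -4304.7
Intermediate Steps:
Function('U')(w) = Add(-38, Mul(19, w)) (Function('U')(w) = Mul(Add(-2, w), 19) = Add(-38, Mul(19, w)))
Z = Rational(-2, 3) (Z = Mul(Rational(-1, 6), Pow(Add(14, -12), 2)) = Mul(Rational(-1, 6), Pow(2, 2)) = Mul(Rational(-1, 6), 4) = Rational(-2, 3) ≈ -0.66667)
Function('R')(P) = Add(-38, Mul(94, P)) (Function('R')(P) = Add(Add(-38, Mul(19, P)), Mul(-1, Mul(-75, P))) = Add(Add(-38, Mul(19, P)), Mul(75, P)) = Add(-38, Mul(94, P)))
Add(Function('R')(Z), Add(-100, Mul(-342, Function('a')(12)))) = Add(Add(-38, Mul(94, Rational(-2, 3))), Add(-100, Mul(-342, 12))) = Add(Add(-38, Rational(-188, 3)), Add(-100, -4104)) = Add(Rational(-302, 3), -4204) = Rational(-12914, 3)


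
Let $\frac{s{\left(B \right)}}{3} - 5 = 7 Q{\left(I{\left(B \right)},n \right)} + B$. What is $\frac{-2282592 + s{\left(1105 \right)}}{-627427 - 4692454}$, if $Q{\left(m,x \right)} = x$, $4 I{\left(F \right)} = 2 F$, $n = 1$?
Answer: $\frac{2279241}{5319881} \approx 0.42844$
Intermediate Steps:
$I{\left(F \right)} = \frac{F}{2}$ ($I{\left(F \right)} = \frac{2 F}{4} = \frac{F}{2}$)
$s{\left(B \right)} = 36 + 3 B$ ($s{\left(B \right)} = 15 + 3 \left(7 \cdot 1 + B\right) = 15 + 3 \left(7 + B\right) = 15 + \left(21 + 3 B\right) = 36 + 3 B$)
$\frac{-2282592 + s{\left(1105 \right)}}{-627427 - 4692454} = \frac{-2282592 + \left(36 + 3 \cdot 1105\right)}{-627427 - 4692454} = \frac{-2282592 + \left(36 + 3315\right)}{-627427 - 4692454} = \frac{-2282592 + 3351}{-627427 - 4692454} = - \frac{2279241}{-5319881} = \left(-2279241\right) \left(- \frac{1}{5319881}\right) = \frac{2279241}{5319881}$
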